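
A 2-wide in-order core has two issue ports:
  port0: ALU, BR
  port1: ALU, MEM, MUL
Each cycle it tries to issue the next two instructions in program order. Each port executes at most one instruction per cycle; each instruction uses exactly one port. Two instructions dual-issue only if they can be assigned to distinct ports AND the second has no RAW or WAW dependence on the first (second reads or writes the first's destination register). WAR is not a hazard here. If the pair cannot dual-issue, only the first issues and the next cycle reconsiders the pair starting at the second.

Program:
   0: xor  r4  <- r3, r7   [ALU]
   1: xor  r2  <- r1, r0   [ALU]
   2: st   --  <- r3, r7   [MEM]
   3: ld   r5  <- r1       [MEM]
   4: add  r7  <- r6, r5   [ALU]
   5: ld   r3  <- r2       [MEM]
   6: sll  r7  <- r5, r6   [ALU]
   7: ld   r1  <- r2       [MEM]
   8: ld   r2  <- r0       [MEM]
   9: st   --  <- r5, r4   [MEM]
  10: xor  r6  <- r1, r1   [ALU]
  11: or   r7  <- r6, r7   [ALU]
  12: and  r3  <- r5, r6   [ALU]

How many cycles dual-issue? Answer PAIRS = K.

c0: i0&i1 xor.ALU;xor.ALU  pair
c1: i2 st.MEM  no-port MEM/MEM
c2: i3 ld.MEM  RAW r5
c3: i4&i5 add.ALU;ld.MEM  pair
c4: i6&i7 sll.ALU;ld.MEM  pair
c5: i8 ld.MEM  no-port MEM/MEM
c6: i9&i10 st.MEM;xor.ALU  pair
c7: i11&i12 or.ALU;and.ALU  pair

PAIRS = 5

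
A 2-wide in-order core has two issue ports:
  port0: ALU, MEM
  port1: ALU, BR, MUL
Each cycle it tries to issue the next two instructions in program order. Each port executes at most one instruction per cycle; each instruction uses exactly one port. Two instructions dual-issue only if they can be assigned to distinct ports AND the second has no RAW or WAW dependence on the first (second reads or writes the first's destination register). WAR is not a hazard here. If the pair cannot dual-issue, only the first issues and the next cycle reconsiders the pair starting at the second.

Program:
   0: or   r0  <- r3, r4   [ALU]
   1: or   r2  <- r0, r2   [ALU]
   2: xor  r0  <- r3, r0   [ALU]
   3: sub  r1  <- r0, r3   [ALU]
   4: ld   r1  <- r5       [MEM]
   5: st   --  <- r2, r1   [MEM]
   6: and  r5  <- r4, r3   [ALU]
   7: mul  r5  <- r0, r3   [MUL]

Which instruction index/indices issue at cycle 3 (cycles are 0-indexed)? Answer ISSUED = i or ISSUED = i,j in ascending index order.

c0: i0 or.ALU  RAW r0
c1: i1+i2 or.ALU+xor.ALU  dual
c2: i3 sub.ALU  WAW r1
c3: i4 ld.MEM  no-port MEM/MEM
c4: i5+i6 st.MEM+and.ALU  dual
c5: i7 mul.MUL  tail

ISSUED = 4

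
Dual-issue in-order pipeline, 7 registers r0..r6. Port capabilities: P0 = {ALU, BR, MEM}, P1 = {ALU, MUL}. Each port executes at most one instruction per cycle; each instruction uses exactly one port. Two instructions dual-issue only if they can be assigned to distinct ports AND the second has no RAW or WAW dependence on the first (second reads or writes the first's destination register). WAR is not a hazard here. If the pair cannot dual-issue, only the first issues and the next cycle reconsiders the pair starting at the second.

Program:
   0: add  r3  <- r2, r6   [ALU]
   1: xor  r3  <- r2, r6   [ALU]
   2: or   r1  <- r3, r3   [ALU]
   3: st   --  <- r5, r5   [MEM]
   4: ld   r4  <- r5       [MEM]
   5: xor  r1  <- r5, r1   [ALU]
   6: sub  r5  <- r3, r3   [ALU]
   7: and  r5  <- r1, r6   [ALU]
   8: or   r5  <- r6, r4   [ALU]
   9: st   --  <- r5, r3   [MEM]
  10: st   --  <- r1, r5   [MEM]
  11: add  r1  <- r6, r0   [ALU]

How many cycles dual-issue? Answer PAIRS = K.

PAIRS = 3

#0 head=0: add.ALU i0 WAW r3
#1 head=1: xor.ALU i1 RAW r3
#2 head=2: or.ALU+st.MEM i2+i3 dual
#3 head=4: ld.MEM+xor.ALU i4+i5 dual
#4 head=6: sub.ALU i6 WAW r5
#5 head=7: and.ALU i7 WAW r5
#6 head=8: or.ALU i8 RAW r5
#7 head=9: st.MEM i9 no-port MEM/MEM
#8 head=10: st.MEM+add.ALU i10+i11 dual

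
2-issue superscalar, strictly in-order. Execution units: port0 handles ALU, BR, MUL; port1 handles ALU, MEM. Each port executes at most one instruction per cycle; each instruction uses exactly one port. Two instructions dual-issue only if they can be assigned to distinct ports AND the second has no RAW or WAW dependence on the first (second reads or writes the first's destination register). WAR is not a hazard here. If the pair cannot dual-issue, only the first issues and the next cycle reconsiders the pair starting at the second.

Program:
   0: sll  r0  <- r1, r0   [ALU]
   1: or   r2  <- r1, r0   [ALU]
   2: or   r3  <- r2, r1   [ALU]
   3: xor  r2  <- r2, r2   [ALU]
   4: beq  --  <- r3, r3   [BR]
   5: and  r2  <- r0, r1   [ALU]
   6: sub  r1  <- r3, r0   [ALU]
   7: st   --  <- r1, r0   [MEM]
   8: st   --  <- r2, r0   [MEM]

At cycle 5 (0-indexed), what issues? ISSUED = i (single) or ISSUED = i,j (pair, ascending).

ISSUED = 7

0. sll @i0  | RAW r0
1. or @i1  | RAW r2
2. or+xor @i2,i3  | pair
3. beq+and @i4,i5  | pair
4. sub @i6  | RAW r1
5. st @i7  | no-port MEM/MEM
6. st @i8  | tail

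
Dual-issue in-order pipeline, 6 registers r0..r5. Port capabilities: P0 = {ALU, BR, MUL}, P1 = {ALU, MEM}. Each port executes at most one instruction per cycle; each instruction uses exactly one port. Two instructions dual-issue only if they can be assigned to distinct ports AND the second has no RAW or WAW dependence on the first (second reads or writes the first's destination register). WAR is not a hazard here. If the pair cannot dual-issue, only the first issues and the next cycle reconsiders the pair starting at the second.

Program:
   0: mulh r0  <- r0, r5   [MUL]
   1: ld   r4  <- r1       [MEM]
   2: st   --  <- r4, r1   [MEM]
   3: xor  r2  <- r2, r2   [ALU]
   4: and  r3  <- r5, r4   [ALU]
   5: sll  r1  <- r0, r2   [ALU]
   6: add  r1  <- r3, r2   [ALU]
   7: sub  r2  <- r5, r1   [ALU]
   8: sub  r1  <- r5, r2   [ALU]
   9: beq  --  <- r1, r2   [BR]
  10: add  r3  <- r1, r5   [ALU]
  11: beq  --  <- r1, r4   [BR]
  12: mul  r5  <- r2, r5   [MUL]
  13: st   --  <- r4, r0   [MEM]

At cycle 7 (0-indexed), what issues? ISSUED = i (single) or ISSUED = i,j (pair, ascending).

ISSUED = 11

[0] i0+i1  mulh.MUL ld.MEM  -- 2-wide
[1] i2+i3  st.MEM xor.ALU  -- 2-wide
[2] i4+i5  and.ALU sll.ALU  -- 2-wide
[3] i6  add.ALU  -- RAW r1
[4] i7  sub.ALU  -- RAW r2
[5] i8  sub.ALU  -- RAW r1
[6] i9+i10  beq.BR add.ALU  -- 2-wide
[7] i11  beq.BR  -- no-port BR/MUL
[8] i12+i13  mul.MUL st.MEM  -- 2-wide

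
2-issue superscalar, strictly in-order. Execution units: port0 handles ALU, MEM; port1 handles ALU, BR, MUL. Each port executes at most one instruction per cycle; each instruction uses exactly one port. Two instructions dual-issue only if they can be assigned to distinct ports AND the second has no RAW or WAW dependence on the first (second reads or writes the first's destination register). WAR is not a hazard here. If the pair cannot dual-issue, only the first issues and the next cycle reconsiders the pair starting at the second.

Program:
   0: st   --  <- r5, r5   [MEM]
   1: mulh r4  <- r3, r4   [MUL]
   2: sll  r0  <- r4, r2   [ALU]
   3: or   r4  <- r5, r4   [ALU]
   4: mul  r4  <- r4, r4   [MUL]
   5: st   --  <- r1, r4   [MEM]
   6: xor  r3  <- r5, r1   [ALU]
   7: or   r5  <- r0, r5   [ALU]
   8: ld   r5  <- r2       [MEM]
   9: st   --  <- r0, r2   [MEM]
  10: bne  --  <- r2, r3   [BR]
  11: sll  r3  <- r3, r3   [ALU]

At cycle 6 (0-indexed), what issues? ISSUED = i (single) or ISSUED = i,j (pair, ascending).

ISSUED = 9,10

[0] i0&i1  st.MEM/mulh.MUL  -- 2-wide
[1] i2&i3  sll.ALU/or.ALU  -- 2-wide
[2] i4  mul.MUL  -- RAW r4
[3] i5&i6  st.MEM/xor.ALU  -- 2-wide
[4] i7  or.ALU  -- WAW r5
[5] i8  ld.MEM  -- no-port MEM/MEM
[6] i9&i10  st.MEM/bne.BR  -- 2-wide
[7] i11  sll.ALU  -- tail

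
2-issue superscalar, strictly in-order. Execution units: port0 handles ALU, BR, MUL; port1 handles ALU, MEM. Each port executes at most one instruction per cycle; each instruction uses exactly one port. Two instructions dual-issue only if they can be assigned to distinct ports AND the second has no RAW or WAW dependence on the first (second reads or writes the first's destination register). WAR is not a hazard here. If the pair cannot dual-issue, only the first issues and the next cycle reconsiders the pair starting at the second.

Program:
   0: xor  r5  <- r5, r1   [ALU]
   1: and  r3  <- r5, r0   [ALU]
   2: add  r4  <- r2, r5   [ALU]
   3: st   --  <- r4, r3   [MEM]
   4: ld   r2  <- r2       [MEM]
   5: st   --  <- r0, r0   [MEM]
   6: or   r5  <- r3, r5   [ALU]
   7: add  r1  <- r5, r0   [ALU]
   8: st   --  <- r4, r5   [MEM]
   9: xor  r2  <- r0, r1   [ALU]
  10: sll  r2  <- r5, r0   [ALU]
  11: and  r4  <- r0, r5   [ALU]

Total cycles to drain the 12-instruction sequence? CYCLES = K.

CYCLES = 8

[0] i0  xor  -- RAW r5
[1] i1/i2  and add  -- 2-wide
[2] i3  st  -- no-port MEM/MEM
[3] i4  ld  -- no-port MEM/MEM
[4] i5/i6  st or  -- 2-wide
[5] i7/i8  add st  -- 2-wide
[6] i9  xor  -- WAW r2
[7] i10/i11  sll and  -- 2-wide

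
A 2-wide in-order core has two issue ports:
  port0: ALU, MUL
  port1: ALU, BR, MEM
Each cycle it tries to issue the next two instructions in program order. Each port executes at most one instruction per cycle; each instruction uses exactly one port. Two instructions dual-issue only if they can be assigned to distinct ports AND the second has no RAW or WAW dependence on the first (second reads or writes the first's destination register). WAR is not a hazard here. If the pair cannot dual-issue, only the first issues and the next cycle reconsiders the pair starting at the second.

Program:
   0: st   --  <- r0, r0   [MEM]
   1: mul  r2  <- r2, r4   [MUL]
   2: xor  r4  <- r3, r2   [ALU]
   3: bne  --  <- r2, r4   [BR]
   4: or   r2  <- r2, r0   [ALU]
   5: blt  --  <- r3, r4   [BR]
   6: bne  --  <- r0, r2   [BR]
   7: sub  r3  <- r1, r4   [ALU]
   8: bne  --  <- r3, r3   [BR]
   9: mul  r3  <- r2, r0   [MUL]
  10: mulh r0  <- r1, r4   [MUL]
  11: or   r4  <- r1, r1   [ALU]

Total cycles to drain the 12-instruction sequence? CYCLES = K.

CYCLES = 7

t=0 i0,i1:st.MEM;mul.MUL ; dual
t=1 i2:xor.ALU ; RAW r4
t=2 i3,i4:bne.BR;or.ALU ; dual
t=3 i5:blt.BR ; no-port BR/BR
t=4 i6,i7:bne.BR;sub.ALU ; dual
t=5 i8,i9:bne.BR;mul.MUL ; dual
t=6 i10,i11:mulh.MUL;or.ALU ; dual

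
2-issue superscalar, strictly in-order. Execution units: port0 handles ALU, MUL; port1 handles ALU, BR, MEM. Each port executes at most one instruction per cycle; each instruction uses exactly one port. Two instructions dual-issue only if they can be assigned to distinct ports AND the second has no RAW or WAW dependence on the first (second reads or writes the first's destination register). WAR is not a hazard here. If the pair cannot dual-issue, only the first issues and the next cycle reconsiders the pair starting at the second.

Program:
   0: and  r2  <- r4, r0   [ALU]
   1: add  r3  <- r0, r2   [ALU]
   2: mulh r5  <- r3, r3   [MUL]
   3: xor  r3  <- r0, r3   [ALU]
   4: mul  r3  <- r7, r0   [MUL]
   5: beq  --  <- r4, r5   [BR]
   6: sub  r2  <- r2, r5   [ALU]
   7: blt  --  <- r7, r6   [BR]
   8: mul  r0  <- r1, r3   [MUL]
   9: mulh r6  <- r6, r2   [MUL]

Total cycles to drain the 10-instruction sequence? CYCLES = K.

0. and.ALU @i0  | RAW r2
1. add.ALU @i1  | RAW r3
2. mulh.MUL+xor.ALU @i2+i3  | pair
3. mul.MUL+beq.BR @i4+i5  | pair
4. sub.ALU+blt.BR @i6+i7  | pair
5. mul.MUL @i8  | no-port MUL/MUL
6. mulh.MUL @i9  | tail

CYCLES = 7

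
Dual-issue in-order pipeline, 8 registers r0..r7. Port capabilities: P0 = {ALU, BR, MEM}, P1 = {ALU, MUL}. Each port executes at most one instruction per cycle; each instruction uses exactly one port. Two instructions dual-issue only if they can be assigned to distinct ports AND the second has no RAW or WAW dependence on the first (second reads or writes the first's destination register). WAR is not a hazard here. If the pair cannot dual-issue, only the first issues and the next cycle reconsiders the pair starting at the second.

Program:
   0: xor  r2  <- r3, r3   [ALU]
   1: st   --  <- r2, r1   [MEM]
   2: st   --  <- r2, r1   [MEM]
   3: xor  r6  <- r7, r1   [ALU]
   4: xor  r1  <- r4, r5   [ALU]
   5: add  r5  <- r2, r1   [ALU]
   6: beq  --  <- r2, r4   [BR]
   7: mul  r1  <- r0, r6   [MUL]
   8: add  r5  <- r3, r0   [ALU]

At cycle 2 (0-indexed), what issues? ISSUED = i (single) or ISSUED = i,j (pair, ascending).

  cy0 -> i0 (xor.ALU) RAW r2
  cy1 -> i1 (st.MEM) no-port MEM/MEM
  cy2 -> i2,i3 (st.MEM+xor.ALU) pair
  cy3 -> i4 (xor.ALU) RAW r1
  cy4 -> i5,i6 (add.ALU+beq.BR) pair
  cy5 -> i7,i8 (mul.MUL+add.ALU) pair

ISSUED = 2,3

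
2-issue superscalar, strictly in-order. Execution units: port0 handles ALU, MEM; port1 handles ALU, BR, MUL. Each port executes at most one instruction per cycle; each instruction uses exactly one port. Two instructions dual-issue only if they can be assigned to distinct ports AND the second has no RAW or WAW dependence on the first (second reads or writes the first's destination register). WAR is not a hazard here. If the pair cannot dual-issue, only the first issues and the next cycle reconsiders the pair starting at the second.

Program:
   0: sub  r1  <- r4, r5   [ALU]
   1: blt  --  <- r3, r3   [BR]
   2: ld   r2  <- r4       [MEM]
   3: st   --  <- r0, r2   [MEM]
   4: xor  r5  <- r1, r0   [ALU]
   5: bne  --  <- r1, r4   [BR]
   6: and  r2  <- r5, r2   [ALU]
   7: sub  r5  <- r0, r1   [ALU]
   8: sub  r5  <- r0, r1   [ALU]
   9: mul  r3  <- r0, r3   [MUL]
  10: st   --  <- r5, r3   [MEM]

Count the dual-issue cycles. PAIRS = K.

0. sub;blt @i0&i1  | pair
1. ld @i2  | no-port MEM/MEM
2. st;xor @i3&i4  | pair
3. bne;and @i5&i6  | pair
4. sub @i7  | WAW r5
5. sub;mul @i8&i9  | pair
6. st @i10  | tail

PAIRS = 4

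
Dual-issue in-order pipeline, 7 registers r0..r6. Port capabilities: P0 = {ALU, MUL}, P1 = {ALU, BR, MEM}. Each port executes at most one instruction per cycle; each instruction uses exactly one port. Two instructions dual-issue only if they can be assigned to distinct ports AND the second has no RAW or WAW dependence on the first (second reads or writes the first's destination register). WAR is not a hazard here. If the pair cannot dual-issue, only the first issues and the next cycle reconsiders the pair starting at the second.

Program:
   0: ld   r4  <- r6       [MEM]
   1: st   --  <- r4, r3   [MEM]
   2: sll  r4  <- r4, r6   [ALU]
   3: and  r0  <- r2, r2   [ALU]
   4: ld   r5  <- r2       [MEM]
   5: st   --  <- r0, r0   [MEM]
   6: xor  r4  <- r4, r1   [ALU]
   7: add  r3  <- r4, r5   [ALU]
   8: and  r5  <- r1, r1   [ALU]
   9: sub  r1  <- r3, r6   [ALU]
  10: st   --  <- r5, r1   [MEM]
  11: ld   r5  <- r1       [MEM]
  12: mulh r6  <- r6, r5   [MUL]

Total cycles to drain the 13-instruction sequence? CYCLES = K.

CYCLES = 9

0. ld.MEM @i0  | no-port MEM/MEM
1. st.MEM sll.ALU @i1,i2  | pair
2. and.ALU ld.MEM @i3,i4  | pair
3. st.MEM xor.ALU @i5,i6  | pair
4. add.ALU and.ALU @i7,i8  | pair
5. sub.ALU @i9  | RAW r1
6. st.MEM @i10  | no-port MEM/MEM
7. ld.MEM @i11  | RAW r5
8. mulh.MUL @i12  | tail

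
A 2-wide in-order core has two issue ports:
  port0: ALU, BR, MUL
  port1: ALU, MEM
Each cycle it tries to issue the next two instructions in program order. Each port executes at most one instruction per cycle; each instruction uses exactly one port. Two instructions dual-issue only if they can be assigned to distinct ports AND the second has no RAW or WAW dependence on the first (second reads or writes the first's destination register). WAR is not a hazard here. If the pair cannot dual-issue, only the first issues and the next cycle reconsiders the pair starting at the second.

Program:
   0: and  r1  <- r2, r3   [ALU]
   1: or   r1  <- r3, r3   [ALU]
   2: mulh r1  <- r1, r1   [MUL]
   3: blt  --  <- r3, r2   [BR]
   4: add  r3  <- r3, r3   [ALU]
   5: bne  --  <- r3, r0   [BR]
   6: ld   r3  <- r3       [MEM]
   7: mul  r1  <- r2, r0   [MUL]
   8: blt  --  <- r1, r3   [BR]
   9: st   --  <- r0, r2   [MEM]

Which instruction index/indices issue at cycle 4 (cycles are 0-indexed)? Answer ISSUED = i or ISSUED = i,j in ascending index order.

ISSUED = 5,6

t=0 i0:and.ALU ; WAW r1
t=1 i1:or.ALU ; RAW+WAW r1
t=2 i2:mulh.MUL ; no-port MUL/BR
t=3 i3+i4:blt.BR/add.ALU ; pair
t=4 i5+i6:bne.BR/ld.MEM ; pair
t=5 i7:mul.MUL ; no-port MUL/BR
t=6 i8+i9:blt.BR/st.MEM ; pair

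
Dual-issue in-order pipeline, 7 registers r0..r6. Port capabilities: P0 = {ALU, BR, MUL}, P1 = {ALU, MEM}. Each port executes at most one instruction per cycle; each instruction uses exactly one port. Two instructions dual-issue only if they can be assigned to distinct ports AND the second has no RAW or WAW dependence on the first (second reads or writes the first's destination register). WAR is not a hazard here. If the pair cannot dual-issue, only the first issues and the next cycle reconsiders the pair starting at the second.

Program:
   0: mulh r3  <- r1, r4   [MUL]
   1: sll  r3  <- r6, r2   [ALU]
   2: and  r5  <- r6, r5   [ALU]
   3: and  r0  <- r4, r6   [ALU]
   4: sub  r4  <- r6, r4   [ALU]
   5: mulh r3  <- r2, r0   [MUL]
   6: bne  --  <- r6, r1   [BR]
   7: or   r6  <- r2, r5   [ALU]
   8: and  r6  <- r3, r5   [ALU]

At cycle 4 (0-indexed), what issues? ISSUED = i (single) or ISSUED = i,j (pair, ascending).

ISSUED = 6,7

t=0 i0:mulh.MUL ; WAW r3
t=1 i1/i2:sll.ALU+and.ALU ; dual
t=2 i3/i4:and.ALU+sub.ALU ; dual
t=3 i5:mulh.MUL ; no-port MUL/BR
t=4 i6/i7:bne.BR+or.ALU ; dual
t=5 i8:and.ALU ; tail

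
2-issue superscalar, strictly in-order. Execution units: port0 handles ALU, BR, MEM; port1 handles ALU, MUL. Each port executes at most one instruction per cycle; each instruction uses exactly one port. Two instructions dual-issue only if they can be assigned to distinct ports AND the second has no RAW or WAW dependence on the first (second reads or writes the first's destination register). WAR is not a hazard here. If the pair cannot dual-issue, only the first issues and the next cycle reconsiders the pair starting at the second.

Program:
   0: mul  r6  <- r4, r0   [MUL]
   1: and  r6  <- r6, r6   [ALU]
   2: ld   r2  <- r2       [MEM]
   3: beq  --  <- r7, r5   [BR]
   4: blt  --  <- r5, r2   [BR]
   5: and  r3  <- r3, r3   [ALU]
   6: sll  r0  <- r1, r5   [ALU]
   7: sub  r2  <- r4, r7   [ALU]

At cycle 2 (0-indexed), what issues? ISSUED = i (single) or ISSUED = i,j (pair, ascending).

t=0 i0:mul.MUL ; RAW+WAW r6
t=1 i1/i2:and.ALU;ld.MEM ; 2-wide
t=2 i3:beq.BR ; no-port BR/BR
t=3 i4/i5:blt.BR;and.ALU ; 2-wide
t=4 i6/i7:sll.ALU;sub.ALU ; 2-wide

ISSUED = 3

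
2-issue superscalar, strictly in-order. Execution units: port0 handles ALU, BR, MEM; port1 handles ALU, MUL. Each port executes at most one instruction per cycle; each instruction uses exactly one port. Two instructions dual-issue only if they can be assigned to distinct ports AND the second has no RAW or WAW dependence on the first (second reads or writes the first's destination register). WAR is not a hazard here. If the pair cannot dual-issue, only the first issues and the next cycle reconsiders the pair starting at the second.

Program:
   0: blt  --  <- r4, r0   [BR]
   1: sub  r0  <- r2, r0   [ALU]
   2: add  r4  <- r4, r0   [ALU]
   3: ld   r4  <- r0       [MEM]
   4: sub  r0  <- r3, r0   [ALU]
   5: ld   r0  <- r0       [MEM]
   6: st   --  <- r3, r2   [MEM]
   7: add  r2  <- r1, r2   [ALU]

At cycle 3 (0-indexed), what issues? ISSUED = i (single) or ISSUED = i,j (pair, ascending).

c0: i0&i1 blt.BR sub.ALU  pair
c1: i2 add.ALU  WAW r4
c2: i3&i4 ld.MEM sub.ALU  pair
c3: i5 ld.MEM  no-port MEM/MEM
c4: i6&i7 st.MEM add.ALU  pair

ISSUED = 5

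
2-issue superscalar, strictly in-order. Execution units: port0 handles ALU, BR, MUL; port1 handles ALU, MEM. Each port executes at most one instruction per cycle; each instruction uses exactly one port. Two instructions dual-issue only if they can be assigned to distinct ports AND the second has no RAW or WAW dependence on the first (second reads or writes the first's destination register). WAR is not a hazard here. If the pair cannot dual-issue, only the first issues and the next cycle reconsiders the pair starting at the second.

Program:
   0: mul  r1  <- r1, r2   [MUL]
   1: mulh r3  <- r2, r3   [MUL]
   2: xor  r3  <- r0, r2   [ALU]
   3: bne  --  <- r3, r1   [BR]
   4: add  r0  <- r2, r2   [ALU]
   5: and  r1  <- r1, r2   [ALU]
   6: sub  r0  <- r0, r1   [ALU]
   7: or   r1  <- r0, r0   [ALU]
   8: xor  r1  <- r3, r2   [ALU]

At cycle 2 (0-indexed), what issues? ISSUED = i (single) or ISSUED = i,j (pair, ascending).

t=0 i0:mul ; no-port MUL/MUL
t=1 i1:mulh ; WAW r3
t=2 i2:xor ; RAW r3
t=3 i3&i4:bne add ; 2-wide
t=4 i5:and ; RAW r1
t=5 i6:sub ; RAW r0
t=6 i7:or ; WAW r1
t=7 i8:xor ; tail

ISSUED = 2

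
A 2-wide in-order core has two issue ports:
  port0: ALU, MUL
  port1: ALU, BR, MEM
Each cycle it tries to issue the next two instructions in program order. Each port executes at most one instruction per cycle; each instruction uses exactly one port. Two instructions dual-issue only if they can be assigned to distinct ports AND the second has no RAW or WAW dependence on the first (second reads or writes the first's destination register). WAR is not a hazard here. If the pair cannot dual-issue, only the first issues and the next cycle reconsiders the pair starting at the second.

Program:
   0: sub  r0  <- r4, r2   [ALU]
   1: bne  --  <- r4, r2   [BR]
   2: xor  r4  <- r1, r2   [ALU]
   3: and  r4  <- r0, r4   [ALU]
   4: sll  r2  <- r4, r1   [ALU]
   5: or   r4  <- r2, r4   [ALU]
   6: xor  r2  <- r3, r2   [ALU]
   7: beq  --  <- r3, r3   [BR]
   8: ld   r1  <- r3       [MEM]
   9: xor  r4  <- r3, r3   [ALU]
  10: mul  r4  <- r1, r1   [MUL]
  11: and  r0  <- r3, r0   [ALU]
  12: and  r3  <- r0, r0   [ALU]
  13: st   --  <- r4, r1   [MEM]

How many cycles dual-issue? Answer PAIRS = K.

t=0 i0+i1:sub.ALU/bne.BR ; pair
t=1 i2:xor.ALU ; RAW+WAW r4
t=2 i3:and.ALU ; RAW r4
t=3 i4:sll.ALU ; RAW r2
t=4 i5+i6:or.ALU/xor.ALU ; pair
t=5 i7:beq.BR ; no-port BR/MEM
t=6 i8+i9:ld.MEM/xor.ALU ; pair
t=7 i10+i11:mul.MUL/and.ALU ; pair
t=8 i12+i13:and.ALU/st.MEM ; pair

PAIRS = 5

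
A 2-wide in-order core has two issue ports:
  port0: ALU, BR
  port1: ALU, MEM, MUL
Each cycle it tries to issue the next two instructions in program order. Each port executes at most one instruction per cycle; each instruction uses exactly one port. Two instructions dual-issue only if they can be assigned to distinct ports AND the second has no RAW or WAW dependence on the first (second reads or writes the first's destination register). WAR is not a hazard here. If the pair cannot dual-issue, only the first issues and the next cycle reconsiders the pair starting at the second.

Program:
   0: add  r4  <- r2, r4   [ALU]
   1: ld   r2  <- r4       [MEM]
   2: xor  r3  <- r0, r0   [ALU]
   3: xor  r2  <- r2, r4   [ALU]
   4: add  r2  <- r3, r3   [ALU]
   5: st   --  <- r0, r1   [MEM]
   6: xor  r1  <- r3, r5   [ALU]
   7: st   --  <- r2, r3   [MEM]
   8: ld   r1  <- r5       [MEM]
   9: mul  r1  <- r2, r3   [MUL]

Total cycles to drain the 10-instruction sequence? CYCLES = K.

CYCLES = 7

  cy0 -> i0 (add) RAW r4
  cy1 -> i1&i2 (ld xor) pair
  cy2 -> i3 (xor) WAW r2
  cy3 -> i4&i5 (add st) pair
  cy4 -> i6&i7 (xor st) pair
  cy5 -> i8 (ld) no-port MEM/MUL
  cy6 -> i9 (mul) tail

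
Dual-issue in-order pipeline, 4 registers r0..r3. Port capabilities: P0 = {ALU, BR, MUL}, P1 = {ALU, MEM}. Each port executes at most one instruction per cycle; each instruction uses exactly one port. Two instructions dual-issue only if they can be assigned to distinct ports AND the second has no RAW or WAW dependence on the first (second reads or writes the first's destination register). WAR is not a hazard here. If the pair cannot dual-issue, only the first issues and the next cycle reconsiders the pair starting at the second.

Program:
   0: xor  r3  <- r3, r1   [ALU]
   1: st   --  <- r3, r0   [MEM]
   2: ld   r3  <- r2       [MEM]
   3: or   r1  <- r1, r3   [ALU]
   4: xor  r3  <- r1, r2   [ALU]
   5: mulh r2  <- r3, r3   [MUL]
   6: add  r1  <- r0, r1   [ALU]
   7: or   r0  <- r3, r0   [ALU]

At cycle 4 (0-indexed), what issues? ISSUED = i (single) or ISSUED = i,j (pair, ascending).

c0: i0 xor  RAW r3
c1: i1 st  no-port MEM/MEM
c2: i2 ld  RAW r3
c3: i3 or  RAW r1
c4: i4 xor  RAW r3
c5: i5/i6 mulh+add  2-wide
c6: i7 or  tail

ISSUED = 4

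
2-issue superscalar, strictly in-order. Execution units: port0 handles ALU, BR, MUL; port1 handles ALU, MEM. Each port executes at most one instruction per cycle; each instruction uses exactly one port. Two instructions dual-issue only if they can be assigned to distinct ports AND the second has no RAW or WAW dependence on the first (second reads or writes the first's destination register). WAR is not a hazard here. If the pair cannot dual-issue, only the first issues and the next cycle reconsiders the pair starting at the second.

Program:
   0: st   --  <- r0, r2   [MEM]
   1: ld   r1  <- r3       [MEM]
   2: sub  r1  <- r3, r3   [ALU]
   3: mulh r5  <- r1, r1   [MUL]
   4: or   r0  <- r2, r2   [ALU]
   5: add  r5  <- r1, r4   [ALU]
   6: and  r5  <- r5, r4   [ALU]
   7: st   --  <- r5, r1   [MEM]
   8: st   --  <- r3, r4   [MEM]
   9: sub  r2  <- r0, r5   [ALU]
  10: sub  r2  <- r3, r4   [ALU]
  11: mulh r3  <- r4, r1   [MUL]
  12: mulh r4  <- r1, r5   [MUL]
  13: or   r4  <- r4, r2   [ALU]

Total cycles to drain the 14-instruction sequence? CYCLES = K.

0. st.MEM @i0  | no-port MEM/MEM
1. ld.MEM @i1  | WAW r1
2. sub.ALU @i2  | RAW r1
3. mulh.MUL/or.ALU @i3+i4  | dual
4. add.ALU @i5  | RAW+WAW r5
5. and.ALU @i6  | RAW r5
6. st.MEM @i7  | no-port MEM/MEM
7. st.MEM/sub.ALU @i8+i9  | dual
8. sub.ALU/mulh.MUL @i10+i11  | dual
9. mulh.MUL @i12  | RAW+WAW r4
10. or.ALU @i13  | tail

CYCLES = 11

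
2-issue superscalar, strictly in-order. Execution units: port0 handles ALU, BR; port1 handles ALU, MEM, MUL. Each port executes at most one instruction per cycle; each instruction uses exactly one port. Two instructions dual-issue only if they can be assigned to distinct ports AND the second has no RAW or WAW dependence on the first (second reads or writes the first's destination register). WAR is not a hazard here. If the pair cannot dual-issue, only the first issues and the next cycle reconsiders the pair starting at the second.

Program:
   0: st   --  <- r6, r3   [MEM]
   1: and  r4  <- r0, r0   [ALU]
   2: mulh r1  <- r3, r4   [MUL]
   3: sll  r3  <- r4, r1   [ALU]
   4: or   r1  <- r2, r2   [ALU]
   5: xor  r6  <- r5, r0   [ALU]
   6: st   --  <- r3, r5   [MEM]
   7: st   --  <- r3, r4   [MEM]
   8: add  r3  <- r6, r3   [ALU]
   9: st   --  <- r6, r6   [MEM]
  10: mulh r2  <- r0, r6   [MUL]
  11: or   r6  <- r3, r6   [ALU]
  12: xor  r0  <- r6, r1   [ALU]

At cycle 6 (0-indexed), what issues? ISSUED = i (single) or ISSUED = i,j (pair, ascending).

ISSUED = 10,11

c0: i0,i1 st.MEM and.ALU  pair
c1: i2 mulh.MUL  RAW r1
c2: i3,i4 sll.ALU or.ALU  pair
c3: i5,i6 xor.ALU st.MEM  pair
c4: i7,i8 st.MEM add.ALU  pair
c5: i9 st.MEM  no-port MEM/MUL
c6: i10,i11 mulh.MUL or.ALU  pair
c7: i12 xor.ALU  tail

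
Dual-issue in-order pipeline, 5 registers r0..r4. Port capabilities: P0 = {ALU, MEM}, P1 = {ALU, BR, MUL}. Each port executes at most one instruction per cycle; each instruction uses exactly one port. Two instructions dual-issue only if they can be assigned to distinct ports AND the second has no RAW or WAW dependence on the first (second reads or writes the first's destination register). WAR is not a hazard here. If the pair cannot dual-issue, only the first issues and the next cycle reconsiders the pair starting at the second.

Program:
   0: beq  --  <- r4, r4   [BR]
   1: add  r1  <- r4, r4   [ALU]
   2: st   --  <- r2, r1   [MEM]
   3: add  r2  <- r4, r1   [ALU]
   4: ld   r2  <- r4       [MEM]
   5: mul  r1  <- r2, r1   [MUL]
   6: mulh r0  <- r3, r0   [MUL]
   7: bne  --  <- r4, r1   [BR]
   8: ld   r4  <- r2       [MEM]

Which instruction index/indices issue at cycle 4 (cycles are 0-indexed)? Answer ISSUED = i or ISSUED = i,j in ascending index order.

0. beq;add @i0/i1  | pair
1. st;add @i2/i3  | pair
2. ld @i4  | RAW r2
3. mul @i5  | no-port MUL/MUL
4. mulh @i6  | no-port MUL/BR
5. bne;ld @i7/i8  | pair

ISSUED = 6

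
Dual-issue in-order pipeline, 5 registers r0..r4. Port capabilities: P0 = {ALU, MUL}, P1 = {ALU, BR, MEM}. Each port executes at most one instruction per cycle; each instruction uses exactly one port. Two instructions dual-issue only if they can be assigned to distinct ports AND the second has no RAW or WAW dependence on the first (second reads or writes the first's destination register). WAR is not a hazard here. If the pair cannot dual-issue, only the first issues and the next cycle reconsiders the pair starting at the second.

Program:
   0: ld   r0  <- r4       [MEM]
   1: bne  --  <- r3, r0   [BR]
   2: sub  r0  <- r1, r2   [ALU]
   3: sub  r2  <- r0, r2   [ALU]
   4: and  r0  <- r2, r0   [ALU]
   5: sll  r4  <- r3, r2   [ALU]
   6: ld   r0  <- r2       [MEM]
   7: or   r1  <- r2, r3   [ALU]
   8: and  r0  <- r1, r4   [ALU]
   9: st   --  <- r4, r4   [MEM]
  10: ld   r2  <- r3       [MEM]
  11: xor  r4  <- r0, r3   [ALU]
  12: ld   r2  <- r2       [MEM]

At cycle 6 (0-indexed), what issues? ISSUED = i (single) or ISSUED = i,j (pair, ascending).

#0 head=0: ld i0 no-port MEM/BR
#1 head=1: bne/sub i1+i2 2-wide
#2 head=3: sub i3 RAW r2
#3 head=4: and/sll i4+i5 2-wide
#4 head=6: ld/or i6+i7 2-wide
#5 head=8: and/st i8+i9 2-wide
#6 head=10: ld/xor i10+i11 2-wide
#7 head=12: ld i12 tail

ISSUED = 10,11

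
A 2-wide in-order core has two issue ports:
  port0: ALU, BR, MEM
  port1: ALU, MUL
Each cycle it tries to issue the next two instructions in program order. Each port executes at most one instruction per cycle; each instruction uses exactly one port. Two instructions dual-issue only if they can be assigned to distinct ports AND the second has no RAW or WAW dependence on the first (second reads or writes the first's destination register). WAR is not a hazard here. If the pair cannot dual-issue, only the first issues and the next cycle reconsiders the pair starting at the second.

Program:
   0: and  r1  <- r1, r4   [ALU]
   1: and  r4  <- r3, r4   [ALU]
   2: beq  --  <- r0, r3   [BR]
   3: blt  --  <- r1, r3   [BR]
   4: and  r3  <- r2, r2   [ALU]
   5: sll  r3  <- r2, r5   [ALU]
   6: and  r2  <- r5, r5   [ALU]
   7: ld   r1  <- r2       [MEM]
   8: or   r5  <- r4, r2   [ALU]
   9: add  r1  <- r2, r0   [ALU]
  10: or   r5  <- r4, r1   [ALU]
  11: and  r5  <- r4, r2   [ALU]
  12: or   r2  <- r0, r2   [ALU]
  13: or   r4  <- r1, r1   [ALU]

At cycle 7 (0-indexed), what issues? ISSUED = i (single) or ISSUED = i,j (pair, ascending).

ISSUED = 11,12

t=0 i0+i1:and.ALU and.ALU ; dual
t=1 i2:beq.BR ; no-port BR/BR
t=2 i3+i4:blt.BR and.ALU ; dual
t=3 i5+i6:sll.ALU and.ALU ; dual
t=4 i7+i8:ld.MEM or.ALU ; dual
t=5 i9:add.ALU ; RAW r1
t=6 i10:or.ALU ; WAW r5
t=7 i11+i12:and.ALU or.ALU ; dual
t=8 i13:or.ALU ; tail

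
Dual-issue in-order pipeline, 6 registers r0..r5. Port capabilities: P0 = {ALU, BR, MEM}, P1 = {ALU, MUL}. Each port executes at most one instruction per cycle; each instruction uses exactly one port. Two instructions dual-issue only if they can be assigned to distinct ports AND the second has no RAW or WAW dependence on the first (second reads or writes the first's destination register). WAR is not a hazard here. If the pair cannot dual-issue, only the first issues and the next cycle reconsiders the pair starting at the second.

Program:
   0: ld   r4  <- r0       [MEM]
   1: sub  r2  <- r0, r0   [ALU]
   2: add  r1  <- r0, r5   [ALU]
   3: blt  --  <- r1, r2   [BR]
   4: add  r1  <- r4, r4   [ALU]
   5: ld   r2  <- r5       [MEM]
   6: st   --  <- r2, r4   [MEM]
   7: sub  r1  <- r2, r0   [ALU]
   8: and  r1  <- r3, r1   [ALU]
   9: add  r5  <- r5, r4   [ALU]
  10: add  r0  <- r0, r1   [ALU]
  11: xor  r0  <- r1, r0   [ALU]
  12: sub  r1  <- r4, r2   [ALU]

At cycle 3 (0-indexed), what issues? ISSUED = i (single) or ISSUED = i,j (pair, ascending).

ISSUED = 5

c0: i0&i1 ld.MEM sub.ALU  2-wide
c1: i2 add.ALU  RAW r1
c2: i3&i4 blt.BR add.ALU  2-wide
c3: i5 ld.MEM  no-port MEM/MEM
c4: i6&i7 st.MEM sub.ALU  2-wide
c5: i8&i9 and.ALU add.ALU  2-wide
c6: i10 add.ALU  RAW+WAW r0
c7: i11&i12 xor.ALU sub.ALU  2-wide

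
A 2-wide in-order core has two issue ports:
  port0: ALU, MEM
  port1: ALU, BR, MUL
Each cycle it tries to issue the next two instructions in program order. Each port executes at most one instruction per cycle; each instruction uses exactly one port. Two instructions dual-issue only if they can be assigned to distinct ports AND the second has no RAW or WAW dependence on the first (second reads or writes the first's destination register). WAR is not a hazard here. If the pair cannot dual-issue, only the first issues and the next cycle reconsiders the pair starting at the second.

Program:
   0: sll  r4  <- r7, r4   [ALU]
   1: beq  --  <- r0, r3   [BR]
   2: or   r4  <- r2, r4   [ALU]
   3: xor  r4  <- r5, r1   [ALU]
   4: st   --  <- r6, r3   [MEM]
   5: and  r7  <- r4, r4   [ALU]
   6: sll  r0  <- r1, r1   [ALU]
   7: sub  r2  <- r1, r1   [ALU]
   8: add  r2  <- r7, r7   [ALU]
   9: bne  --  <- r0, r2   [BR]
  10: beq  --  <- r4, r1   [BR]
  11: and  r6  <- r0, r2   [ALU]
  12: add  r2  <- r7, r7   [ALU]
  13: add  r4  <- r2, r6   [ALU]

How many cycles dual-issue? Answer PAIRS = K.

#0 head=0: sll/beq i0/i1 pair
#1 head=2: or i2 WAW r4
#2 head=3: xor/st i3/i4 pair
#3 head=5: and/sll i5/i6 pair
#4 head=7: sub i7 WAW r2
#5 head=8: add i8 RAW r2
#6 head=9: bne i9 no-port BR/BR
#7 head=10: beq/and i10/i11 pair
#8 head=12: add i12 RAW r2
#9 head=13: add i13 tail

PAIRS = 4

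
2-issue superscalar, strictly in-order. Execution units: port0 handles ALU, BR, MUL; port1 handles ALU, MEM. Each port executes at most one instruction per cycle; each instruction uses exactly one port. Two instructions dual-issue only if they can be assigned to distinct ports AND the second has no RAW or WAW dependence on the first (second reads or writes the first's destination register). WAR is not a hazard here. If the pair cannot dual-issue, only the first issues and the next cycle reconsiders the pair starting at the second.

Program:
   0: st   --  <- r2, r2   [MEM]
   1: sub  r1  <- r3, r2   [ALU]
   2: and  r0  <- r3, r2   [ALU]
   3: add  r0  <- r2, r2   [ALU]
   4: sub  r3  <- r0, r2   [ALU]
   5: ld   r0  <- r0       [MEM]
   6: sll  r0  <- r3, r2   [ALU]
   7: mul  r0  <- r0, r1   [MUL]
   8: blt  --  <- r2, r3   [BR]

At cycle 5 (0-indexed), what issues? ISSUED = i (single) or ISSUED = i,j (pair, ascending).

ISSUED = 7

c0: i0&i1 st;sub  2-wide
c1: i2 and  WAW r0
c2: i3 add  RAW r0
c3: i4&i5 sub;ld  2-wide
c4: i6 sll  RAW+WAW r0
c5: i7 mul  no-port MUL/BR
c6: i8 blt  tail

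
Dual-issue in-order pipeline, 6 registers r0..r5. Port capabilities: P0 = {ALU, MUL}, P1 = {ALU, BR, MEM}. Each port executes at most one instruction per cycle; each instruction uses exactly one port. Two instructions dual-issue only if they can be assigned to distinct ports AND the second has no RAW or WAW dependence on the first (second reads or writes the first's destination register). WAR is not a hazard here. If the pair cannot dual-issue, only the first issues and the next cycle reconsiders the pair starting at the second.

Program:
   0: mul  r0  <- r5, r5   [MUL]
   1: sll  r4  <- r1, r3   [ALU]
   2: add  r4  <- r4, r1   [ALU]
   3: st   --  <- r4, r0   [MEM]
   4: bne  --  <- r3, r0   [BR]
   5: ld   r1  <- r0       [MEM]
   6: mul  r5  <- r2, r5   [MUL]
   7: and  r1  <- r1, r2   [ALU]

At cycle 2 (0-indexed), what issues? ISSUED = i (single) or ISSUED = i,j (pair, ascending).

ISSUED = 3

0. mul.MUL;sll.ALU @i0/i1  | pair
1. add.ALU @i2  | RAW r4
2. st.MEM @i3  | no-port MEM/BR
3. bne.BR @i4  | no-port BR/MEM
4. ld.MEM;mul.MUL @i5/i6  | pair
5. and.ALU @i7  | tail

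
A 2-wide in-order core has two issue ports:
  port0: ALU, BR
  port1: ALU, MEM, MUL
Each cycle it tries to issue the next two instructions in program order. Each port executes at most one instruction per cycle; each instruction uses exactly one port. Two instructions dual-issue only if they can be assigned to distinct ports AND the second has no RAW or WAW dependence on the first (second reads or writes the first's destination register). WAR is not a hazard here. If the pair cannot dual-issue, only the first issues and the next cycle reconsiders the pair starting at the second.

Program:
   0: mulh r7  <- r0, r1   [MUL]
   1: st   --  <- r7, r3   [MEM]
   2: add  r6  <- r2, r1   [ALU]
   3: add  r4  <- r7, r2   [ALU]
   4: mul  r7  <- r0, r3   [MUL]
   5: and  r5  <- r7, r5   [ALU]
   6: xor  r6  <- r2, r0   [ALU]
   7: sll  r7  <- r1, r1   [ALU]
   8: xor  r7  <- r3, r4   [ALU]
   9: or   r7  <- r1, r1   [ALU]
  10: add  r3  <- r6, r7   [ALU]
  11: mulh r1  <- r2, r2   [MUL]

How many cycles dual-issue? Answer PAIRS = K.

c0: i0 mulh  no-port MUL/MEM
c1: i1&i2 st/add  dual
c2: i3&i4 add/mul  dual
c3: i5&i6 and/xor  dual
c4: i7 sll  WAW r7
c5: i8 xor  WAW r7
c6: i9 or  RAW r7
c7: i10&i11 add/mulh  dual

PAIRS = 4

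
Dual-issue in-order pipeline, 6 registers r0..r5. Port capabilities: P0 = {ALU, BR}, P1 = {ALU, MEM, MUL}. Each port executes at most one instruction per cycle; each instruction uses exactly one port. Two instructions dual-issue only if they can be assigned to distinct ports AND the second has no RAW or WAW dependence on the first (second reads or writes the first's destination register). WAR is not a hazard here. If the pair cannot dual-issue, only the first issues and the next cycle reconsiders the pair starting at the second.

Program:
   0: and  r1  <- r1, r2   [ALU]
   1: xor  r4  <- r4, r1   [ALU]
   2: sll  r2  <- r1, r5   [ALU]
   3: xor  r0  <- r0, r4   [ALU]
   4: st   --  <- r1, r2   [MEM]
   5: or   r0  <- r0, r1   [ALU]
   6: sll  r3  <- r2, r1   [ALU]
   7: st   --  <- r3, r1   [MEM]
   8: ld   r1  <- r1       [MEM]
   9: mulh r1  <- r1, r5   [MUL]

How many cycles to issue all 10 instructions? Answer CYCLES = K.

t=0 i0:and.ALU ; RAW r1
t=1 i1+i2:xor.ALU;sll.ALU ; pair
t=2 i3+i4:xor.ALU;st.MEM ; pair
t=3 i5+i6:or.ALU;sll.ALU ; pair
t=4 i7:st.MEM ; no-port MEM/MEM
t=5 i8:ld.MEM ; no-port MEM/MUL
t=6 i9:mulh.MUL ; tail

CYCLES = 7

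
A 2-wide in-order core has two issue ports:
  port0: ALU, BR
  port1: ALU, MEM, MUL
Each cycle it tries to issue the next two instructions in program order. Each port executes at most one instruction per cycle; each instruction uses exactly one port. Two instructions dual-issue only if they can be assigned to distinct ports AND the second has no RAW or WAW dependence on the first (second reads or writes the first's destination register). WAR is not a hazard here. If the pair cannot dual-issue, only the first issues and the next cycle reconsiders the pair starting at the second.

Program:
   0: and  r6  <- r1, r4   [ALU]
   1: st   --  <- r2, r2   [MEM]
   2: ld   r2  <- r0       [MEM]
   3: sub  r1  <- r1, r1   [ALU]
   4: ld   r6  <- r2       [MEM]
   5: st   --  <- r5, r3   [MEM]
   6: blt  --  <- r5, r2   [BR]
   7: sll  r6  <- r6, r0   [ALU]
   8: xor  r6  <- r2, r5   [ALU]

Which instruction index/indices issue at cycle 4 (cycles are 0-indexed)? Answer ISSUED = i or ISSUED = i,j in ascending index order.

ISSUED = 7

c0: i0,i1 and.ALU/st.MEM  pair
c1: i2,i3 ld.MEM/sub.ALU  pair
c2: i4 ld.MEM  no-port MEM/MEM
c3: i5,i6 st.MEM/blt.BR  pair
c4: i7 sll.ALU  WAW r6
c5: i8 xor.ALU  tail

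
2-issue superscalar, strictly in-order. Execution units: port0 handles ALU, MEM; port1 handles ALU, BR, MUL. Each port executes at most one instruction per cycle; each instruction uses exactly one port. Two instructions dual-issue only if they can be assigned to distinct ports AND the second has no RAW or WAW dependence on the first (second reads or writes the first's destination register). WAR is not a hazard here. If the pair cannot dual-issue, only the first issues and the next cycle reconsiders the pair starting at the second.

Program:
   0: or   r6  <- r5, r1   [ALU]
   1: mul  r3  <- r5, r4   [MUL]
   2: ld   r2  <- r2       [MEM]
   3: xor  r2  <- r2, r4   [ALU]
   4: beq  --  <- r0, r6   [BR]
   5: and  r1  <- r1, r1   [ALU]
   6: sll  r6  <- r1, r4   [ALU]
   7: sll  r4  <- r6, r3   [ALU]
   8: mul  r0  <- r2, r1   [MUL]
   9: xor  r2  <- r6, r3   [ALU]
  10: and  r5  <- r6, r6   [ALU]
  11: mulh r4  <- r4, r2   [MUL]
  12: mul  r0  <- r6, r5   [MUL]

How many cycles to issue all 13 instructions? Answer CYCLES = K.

CYCLES = 9

  cy0 -> i0&i1 (or.ALU+mul.MUL) pair
  cy1 -> i2 (ld.MEM) RAW+WAW r2
  cy2 -> i3&i4 (xor.ALU+beq.BR) pair
  cy3 -> i5 (and.ALU) RAW r1
  cy4 -> i6 (sll.ALU) RAW r6
  cy5 -> i7&i8 (sll.ALU+mul.MUL) pair
  cy6 -> i9&i10 (xor.ALU+and.ALU) pair
  cy7 -> i11 (mulh.MUL) no-port MUL/MUL
  cy8 -> i12 (mul.MUL) tail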